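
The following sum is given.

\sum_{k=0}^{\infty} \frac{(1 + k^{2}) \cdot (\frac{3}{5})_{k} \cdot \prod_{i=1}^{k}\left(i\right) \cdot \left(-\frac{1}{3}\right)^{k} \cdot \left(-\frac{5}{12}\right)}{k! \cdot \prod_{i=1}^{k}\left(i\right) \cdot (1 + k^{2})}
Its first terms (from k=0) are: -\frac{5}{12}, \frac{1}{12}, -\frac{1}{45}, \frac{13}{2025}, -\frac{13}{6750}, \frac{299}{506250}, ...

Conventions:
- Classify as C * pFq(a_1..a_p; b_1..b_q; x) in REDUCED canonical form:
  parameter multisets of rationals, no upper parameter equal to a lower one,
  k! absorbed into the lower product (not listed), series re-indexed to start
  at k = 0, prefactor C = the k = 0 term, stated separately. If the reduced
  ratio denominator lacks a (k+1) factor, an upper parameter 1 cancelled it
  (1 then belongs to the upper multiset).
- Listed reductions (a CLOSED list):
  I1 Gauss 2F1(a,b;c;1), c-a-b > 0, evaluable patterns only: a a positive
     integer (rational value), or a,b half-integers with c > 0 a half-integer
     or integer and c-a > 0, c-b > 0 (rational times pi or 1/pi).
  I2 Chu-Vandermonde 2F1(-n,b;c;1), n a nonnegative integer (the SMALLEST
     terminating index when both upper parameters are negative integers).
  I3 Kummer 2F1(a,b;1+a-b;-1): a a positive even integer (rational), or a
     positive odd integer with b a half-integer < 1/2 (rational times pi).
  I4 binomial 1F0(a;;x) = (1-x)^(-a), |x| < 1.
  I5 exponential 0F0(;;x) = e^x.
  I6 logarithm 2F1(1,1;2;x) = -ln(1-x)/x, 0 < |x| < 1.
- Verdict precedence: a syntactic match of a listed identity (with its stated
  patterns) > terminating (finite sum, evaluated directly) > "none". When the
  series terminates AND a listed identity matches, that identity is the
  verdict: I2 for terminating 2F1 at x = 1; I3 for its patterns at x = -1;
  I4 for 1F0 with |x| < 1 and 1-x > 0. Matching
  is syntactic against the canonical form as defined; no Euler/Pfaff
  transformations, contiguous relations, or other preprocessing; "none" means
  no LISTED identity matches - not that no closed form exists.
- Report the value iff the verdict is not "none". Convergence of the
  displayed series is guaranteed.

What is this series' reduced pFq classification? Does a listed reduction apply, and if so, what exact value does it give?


Key step: from the first term -\frac{5}{12}: the running product (C = -5/12) telescopes to a rising factorial.
Ratio: r(k) = -\frac{1}{3} * (k+\frac{3}{5}) / [(k+1)] - poly over poly, x = -\frac{1}{3} from leading terms; C = -\frac{5}{12} at k = 0.

Canonical form: C = -\frac{5}{12} times 1F0 with upper {\frac{3}{5}}, lower {-}, x = -\frac{1}{3}. Verdict: this is binomial (I4) (the 1F0 binomial series: exponent -3/5, x = -\frac{1}{3}). Its exact value is \left(-\frac{5}{12}\right) \cdot \left(\frac{4}{3}\right)^{-\frac{3}{5}}.


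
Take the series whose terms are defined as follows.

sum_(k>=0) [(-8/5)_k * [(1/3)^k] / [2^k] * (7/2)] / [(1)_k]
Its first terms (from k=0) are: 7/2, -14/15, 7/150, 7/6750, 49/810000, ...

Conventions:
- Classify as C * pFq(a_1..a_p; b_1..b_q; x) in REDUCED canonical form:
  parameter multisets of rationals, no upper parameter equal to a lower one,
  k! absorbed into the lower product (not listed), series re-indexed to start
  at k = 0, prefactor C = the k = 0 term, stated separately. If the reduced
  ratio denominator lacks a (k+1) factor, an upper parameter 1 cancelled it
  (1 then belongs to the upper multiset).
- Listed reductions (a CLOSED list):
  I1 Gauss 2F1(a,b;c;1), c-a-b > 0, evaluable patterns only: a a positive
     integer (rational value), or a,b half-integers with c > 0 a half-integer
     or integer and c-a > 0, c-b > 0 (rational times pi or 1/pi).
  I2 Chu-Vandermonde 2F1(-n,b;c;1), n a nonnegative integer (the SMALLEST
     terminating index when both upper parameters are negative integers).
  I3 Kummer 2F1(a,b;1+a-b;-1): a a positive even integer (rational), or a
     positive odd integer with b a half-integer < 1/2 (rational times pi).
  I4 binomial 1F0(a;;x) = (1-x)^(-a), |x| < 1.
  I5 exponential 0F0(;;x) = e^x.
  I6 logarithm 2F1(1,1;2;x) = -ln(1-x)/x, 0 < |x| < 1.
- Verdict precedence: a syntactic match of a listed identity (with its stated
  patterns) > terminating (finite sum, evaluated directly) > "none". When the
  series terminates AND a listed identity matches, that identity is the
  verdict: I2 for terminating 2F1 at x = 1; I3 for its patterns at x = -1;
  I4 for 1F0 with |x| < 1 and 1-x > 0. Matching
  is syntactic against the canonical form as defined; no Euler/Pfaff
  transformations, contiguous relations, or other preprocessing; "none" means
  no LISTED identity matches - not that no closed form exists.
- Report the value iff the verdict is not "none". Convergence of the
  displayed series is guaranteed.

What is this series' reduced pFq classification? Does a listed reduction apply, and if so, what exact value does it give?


First insight: from the first term 7/2: (1)_k (C = 7/2, x = 1/6) is k! itself.
Term ratio: r(k) = (1/6) * (k-8/5) / [(k+1)] - poly over poly, x = (1/6) from leading terms; C = 7/2 at k = 0.

Prefactor 7/2, argument 1/6: 1F0 with upper {-8/5} over lower {-}. Verdict: binomial (I4) fires (the 1F0 binomial series: exponent 8/5, x = 1/6). Sum: (7/2) * (5/6)^(8/5).


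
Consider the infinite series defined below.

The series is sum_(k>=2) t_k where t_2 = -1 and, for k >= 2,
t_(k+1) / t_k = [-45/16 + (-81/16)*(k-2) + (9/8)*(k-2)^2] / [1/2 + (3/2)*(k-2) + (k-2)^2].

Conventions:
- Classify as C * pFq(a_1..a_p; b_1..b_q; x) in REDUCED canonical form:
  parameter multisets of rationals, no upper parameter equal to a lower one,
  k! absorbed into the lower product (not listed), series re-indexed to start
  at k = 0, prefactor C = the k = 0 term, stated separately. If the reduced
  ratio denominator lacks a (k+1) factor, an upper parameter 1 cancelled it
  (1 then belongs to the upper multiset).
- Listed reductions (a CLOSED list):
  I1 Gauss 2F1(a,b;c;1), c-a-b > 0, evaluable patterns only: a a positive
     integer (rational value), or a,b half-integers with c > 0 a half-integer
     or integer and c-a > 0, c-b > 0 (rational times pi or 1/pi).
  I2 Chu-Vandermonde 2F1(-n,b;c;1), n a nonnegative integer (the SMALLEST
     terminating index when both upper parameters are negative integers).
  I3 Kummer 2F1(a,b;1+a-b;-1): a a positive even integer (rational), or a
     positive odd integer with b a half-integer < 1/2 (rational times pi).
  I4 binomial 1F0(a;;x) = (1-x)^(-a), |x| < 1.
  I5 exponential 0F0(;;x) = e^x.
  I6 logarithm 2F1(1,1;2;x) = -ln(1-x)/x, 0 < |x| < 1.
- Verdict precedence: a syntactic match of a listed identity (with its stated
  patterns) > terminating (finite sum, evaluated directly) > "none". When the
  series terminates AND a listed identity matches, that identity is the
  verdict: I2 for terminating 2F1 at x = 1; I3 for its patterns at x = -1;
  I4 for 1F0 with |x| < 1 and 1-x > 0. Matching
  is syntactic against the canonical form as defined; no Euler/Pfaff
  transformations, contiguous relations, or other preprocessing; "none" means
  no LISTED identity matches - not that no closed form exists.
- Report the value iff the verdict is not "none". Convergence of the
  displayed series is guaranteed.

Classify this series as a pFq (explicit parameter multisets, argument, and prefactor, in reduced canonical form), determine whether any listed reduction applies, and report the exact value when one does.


Canonical form: C = -1 times 1F0 with upper {-5}, lower {-}, x = 9/8. Verdict: terminating. (-5)_k vanishes past k = 5, leaving a 6-term sum, computed directly. Exact value: 1/32768.

Key observation: t_0 = -1 here, and cancel k + 1/2 from the displayed ratio first; then C = -1.
Consecutive-term ratio: r(k) = (9/8) * (k-5) / [(k+1)] - rational; roots negated = parameters, x = (9/8), C = -1.


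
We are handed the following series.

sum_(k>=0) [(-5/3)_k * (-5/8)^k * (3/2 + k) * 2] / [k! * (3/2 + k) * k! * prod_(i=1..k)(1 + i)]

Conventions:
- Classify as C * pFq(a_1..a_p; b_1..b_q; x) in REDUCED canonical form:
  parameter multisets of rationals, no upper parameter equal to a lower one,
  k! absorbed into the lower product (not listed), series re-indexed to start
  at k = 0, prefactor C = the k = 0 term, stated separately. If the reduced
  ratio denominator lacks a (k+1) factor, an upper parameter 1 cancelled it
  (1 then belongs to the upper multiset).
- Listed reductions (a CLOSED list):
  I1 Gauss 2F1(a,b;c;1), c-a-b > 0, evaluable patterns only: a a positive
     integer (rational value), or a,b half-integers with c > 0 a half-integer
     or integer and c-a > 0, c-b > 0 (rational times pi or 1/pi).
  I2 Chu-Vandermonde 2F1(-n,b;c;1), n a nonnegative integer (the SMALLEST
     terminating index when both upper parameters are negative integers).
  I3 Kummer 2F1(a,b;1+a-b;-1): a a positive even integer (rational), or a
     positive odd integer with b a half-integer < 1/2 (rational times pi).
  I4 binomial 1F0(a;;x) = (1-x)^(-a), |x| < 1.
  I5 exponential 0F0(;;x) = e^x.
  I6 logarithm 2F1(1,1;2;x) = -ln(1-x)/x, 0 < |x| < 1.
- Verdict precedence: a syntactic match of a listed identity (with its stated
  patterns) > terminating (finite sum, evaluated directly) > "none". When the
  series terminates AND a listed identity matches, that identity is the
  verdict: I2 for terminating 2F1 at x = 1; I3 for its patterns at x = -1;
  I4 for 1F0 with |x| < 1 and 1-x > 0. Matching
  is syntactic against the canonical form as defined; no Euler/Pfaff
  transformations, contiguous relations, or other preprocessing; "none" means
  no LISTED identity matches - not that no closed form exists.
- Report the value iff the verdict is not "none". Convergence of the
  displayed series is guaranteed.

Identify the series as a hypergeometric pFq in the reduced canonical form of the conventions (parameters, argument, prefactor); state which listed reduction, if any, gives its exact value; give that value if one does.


Classification (C = 2): 1F2 with upper {-5/3}, lower {1, 2}, argument x = -5/8. Verdict: none - this 1F2 at x = -5/8 matches no listed pattern, and upper {-5/3} holds no stopper.

The tell: t_0 being 2, the lower running product (C = 2) is a rising factorial.
Consecutive-term ratio: r(k) = (-5/8) * (k-5/3) / [(k+1) (k+2) (k+1)] - rational in k, leading ratio (-5/8); with t_0 = 2, classification follows.


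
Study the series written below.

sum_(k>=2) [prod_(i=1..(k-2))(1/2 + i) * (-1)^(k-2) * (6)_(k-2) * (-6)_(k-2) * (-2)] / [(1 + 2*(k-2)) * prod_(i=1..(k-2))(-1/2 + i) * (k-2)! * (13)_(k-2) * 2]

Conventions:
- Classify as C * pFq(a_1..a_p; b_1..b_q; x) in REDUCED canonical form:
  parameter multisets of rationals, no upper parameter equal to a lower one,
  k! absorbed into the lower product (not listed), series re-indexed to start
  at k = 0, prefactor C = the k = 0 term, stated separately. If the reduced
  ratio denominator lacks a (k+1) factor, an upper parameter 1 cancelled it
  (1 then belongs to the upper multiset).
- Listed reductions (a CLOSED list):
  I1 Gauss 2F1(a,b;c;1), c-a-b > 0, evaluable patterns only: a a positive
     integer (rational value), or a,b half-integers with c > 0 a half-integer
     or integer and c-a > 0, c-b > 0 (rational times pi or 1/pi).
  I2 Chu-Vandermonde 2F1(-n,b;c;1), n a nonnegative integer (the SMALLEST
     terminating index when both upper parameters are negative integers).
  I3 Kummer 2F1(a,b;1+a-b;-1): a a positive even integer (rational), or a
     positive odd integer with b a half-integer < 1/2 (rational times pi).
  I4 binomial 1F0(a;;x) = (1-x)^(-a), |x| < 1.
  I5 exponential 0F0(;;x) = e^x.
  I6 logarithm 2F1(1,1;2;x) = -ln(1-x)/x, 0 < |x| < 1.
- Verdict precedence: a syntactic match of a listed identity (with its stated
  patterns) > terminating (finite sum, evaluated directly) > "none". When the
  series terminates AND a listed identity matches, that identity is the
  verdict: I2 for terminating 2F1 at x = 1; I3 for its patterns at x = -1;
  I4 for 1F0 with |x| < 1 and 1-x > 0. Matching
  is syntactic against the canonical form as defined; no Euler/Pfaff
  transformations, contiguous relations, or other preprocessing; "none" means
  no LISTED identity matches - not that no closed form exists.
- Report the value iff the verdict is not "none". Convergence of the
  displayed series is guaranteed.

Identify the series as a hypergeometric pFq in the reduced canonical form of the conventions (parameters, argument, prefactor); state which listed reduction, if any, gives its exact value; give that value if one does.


At argument -1: a 2F1 with upper {-6, 6}, lower {13}, scaled by C = -1. Verdict: this is Kummer's theorem (I3) (x = -1; c = 13 equals 1+a-b for upper {-6, 6}: listed pattern). Sum: -11.

Key step: with t_0 = -1, the constant factors (prefactor -1) combine into one prefactor.
Consecutive-term ratio: r(k) = (-1) * (k-6) (k+6) / [(k+13) (k+1)] - poly over poly, x = (-1) from leading terms; C = -1 at k = 0.


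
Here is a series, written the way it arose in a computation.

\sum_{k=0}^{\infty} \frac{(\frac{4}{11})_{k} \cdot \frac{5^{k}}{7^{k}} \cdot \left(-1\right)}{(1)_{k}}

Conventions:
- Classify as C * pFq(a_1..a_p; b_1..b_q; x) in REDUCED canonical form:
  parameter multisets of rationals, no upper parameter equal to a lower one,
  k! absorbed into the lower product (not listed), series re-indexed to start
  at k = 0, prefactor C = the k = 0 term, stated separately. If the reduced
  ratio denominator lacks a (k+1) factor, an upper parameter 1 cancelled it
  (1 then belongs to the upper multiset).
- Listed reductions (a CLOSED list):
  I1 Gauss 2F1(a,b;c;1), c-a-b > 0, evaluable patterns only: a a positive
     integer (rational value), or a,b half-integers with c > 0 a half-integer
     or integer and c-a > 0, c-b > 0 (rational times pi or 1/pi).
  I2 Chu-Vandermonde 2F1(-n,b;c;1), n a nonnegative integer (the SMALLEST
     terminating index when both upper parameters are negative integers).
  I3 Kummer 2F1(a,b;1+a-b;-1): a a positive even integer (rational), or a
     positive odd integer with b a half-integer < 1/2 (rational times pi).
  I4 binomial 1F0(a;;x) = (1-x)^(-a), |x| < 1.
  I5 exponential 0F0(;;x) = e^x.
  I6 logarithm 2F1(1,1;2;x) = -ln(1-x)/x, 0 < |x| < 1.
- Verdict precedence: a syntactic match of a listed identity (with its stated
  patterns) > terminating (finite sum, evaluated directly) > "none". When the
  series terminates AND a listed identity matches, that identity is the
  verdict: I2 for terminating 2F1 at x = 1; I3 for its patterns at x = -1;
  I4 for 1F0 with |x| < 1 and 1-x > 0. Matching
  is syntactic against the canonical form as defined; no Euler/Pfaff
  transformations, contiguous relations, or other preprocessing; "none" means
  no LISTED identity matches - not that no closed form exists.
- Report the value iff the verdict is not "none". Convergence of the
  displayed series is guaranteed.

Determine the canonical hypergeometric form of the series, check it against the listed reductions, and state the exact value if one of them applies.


At argument \frac{5}{7}: a 1F0 with upper {\frac{4}{11}}, lower {-}, scaled by C = -1. Verdict: the binomial series (I4) applies (the 1F0 binomial series: exponent -4/11, x = \frac{5}{7}). Sum: \left(-1\right) \cdot \left(\frac{2}{7}\right)^{-\frac{4}{11}}.

First insight: from the first term -1: the two geometric factors (prefactor -1) combine into one argument.
Step ratio: r(k) = \frac{5}{7} * (k+\frac{4}{11}) / [(k+1)] ; factor over Q: parameters, x = \frac{5}{7}, and C = -1.


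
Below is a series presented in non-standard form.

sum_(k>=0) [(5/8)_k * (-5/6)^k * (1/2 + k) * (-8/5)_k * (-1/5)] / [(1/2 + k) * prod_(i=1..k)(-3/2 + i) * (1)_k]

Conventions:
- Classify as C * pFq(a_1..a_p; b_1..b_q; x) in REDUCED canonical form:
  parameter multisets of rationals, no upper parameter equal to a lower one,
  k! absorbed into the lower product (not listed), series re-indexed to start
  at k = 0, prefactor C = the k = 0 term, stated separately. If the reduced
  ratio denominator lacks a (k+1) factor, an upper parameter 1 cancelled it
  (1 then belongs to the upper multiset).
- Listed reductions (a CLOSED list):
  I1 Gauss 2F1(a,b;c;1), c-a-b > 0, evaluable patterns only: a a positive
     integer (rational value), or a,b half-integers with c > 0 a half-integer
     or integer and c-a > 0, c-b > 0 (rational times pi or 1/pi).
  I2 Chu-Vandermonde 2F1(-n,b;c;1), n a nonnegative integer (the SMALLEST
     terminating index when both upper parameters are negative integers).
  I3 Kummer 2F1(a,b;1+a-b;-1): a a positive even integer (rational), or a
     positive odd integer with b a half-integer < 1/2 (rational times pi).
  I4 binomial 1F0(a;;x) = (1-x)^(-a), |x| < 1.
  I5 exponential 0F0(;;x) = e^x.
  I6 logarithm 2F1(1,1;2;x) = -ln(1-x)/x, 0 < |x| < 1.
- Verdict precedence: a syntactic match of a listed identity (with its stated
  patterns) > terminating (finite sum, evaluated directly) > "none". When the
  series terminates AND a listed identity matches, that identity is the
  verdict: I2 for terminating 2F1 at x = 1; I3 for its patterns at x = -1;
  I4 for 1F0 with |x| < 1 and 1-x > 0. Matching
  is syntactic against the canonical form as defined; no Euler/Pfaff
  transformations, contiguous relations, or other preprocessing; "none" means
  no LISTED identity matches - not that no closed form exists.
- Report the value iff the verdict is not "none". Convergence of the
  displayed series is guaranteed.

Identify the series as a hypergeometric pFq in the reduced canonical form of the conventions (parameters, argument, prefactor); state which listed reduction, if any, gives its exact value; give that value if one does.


Key step: t_0 = -1/5 here, and the lower running product (C = -1/5, x = -5/6) is a rising factorial.
Adjacent-term ratio: r(k) = (-5/6) * (k-8/5) (k+5/8) / [(k-1/2) (k+1)] ; factor over Q: parameters, x = (-5/6), and C = -1/5.

x = -5/6 here; the reduced form reads 2F1, upper {-8/5, 5/8}, lower {-1/2}, C = -1/5. Verdict: none. A 2F1 with upper {-8/5, 5/8} fits none of I1-I6 at x = -5/6; the sum runs forever.


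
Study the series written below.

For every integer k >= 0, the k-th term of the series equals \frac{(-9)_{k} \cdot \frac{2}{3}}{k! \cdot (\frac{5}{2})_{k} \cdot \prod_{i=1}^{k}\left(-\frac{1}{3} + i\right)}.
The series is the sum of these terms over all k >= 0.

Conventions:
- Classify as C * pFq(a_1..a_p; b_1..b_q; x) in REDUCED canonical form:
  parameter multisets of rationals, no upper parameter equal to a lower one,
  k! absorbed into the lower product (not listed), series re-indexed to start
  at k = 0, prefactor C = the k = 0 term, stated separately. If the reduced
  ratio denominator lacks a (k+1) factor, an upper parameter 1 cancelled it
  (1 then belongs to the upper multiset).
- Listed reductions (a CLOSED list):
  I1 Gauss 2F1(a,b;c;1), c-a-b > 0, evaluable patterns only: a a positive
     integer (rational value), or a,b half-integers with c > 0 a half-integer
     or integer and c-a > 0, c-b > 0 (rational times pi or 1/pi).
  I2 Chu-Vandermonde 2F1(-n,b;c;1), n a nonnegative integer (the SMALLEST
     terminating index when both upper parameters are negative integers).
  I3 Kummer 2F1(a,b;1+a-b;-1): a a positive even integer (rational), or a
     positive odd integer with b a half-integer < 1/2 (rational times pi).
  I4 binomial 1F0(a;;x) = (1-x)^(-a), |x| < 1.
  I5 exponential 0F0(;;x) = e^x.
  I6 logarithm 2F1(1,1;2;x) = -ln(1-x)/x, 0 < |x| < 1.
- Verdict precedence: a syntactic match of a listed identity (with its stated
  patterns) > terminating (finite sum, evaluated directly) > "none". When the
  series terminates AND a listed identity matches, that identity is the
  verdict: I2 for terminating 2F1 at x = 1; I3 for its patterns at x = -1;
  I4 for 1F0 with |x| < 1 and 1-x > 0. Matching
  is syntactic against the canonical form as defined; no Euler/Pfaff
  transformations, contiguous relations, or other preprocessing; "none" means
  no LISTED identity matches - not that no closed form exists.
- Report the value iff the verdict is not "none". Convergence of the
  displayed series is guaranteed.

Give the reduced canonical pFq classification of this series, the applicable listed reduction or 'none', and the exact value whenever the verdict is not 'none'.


The tell: t_0 = \frac{2}{3} here, and the lower running product (C = 2/3, x = 1) is a rising factorial.
Term ratio: r(k) = 1 * (k-9) / [(k+\frac{2}{3}) (k+\frac{5}{2}) (k+1)] ; factor over Q: parameters, x = 1, and C = \frac{2}{3}.

Reduced: x = 1, 1F2, upper = {-9}, lower = {\frac{2}{3}, \frac{5}{2}}, C = \frac{2}{3}. Verdict: terminating (-9 upstairs). 10 nonzero terms in all; added directly. Sum: -\frac{1511792607125408}{1660912473845625}.


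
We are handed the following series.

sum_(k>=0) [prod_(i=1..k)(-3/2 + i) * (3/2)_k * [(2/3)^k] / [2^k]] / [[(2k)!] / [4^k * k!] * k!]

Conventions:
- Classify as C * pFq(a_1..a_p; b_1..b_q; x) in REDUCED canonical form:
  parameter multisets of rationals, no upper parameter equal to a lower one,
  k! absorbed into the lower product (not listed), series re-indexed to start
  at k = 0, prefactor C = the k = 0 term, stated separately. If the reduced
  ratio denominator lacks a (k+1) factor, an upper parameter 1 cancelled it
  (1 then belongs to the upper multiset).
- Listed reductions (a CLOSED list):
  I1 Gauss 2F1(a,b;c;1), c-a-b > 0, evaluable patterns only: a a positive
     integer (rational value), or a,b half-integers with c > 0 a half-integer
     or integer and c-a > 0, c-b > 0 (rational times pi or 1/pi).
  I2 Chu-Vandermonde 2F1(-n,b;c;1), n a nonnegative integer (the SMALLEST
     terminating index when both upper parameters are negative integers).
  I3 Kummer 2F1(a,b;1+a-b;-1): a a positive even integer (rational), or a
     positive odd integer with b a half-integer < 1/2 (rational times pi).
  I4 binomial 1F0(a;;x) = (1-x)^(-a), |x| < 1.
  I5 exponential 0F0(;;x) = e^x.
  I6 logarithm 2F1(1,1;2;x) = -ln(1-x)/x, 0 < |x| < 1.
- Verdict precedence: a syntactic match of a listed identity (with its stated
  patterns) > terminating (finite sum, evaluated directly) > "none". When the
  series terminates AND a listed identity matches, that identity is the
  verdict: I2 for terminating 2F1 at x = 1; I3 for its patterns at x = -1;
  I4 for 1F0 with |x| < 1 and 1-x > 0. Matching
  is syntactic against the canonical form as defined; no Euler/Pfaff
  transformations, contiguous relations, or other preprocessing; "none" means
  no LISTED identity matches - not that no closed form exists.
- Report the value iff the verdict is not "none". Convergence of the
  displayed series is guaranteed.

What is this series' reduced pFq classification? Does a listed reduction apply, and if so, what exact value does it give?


Key step: with t_0 = 1, the running product (C = 1) telescopes to a rising factorial.
Consecutive-term ratio: r(k) = (1/3) * (k-1/2) (k+3/2) / [(k+1/2) (k+1)] - rational in k, leading ratio (1/3); with t_0 = 1, classification follows.

This is 1 * 2F1(-1/2, 3/2; 1/2; 1/3) in reduced canonical form. Verdict: none. Every listed pattern misses the 2F1 form at 1/3, upper {-1/2, 3/2}.


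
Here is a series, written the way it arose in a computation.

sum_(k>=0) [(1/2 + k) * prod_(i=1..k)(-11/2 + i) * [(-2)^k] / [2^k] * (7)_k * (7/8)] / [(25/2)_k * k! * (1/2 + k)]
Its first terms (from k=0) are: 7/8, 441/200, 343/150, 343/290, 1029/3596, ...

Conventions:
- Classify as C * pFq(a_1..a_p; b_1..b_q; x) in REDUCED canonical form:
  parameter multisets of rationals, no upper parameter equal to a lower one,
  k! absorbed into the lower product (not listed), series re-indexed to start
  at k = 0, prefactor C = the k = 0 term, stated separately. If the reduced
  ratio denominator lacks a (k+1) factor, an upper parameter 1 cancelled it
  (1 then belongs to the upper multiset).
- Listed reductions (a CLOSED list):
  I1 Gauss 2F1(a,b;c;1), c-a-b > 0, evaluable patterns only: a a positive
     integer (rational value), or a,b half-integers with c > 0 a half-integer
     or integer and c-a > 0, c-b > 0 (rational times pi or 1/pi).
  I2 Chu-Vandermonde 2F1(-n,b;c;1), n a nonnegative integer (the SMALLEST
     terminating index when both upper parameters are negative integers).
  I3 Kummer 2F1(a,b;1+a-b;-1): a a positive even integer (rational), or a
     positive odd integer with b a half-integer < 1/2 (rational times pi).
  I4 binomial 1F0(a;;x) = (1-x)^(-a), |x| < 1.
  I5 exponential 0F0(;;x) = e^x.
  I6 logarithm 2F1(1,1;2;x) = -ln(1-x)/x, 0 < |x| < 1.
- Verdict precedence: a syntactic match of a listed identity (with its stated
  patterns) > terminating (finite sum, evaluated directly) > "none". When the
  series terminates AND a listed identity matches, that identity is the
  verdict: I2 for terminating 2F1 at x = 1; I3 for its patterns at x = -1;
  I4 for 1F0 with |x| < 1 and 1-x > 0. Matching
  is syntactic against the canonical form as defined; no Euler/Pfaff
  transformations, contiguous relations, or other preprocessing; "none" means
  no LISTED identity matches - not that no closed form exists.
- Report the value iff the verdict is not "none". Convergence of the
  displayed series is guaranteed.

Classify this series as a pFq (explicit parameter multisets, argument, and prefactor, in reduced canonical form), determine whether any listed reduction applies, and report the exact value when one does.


With C = 7/8: the canonical form is 2F1(-9/2, 7; 25/2; -1). Verdict at x = -1: Kummer (I3) matches (x = -1; c = 25/2 equals 1+a-b for upper {-9/2, 7}: listed pattern). Exact value: (2342475135/1073741824) * pi.

Key step: with t_0 = 7/8, the running product (C = 7/8, x = -1) telescopes to a rising factorial.
Step ratio: r(k) = (-1) * (k-9/2) (k+7) / [(k+25/2) (k+1)] ; factor over Q: parameters, x = (-1), and C = 7/8.


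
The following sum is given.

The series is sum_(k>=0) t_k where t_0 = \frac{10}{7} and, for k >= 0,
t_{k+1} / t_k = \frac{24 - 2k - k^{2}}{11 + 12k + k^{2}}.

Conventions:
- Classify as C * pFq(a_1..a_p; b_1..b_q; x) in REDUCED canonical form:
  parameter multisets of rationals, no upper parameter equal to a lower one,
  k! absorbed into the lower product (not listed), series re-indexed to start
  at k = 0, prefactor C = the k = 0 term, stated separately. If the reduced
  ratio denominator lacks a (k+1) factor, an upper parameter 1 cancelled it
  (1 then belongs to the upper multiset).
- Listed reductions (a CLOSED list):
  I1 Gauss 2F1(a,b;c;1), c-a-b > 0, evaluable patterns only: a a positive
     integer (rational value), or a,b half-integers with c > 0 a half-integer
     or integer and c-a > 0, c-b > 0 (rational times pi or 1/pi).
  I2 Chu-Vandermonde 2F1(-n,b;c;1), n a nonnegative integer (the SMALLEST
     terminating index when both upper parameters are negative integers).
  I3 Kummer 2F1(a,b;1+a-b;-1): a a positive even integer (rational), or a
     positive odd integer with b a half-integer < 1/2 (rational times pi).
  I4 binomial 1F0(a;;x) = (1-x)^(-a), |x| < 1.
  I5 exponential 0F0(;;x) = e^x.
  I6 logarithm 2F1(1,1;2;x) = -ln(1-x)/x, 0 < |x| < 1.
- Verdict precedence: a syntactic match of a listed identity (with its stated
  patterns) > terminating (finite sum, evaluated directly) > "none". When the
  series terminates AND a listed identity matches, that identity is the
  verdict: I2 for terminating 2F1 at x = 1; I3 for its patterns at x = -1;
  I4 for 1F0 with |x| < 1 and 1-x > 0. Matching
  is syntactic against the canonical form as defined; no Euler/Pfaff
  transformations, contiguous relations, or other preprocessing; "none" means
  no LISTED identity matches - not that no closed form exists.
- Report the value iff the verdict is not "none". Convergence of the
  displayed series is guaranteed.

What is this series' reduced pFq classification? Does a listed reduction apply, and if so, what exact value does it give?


At argument -1: a 2F1 with upper {-4, 6}, lower {11}, scaled by C = \frac{10}{7}. Verdict: the Kummer evaluation I3 applies (x = -1; c = 11 equals 1+a-b for upper {-4, 6}: listed pattern). Value: \frac{60}{7}.

First insight: x = -1 and the expanded ratio factors over Q; prefactor 10/7, roots give parameters.
Adjacent-term ratio: r(k) = -1 * (k-4) (k+6) / [(k+11) (k+1)] - rational; roots negated = parameters, x = -1, C = \frac{10}{7}.


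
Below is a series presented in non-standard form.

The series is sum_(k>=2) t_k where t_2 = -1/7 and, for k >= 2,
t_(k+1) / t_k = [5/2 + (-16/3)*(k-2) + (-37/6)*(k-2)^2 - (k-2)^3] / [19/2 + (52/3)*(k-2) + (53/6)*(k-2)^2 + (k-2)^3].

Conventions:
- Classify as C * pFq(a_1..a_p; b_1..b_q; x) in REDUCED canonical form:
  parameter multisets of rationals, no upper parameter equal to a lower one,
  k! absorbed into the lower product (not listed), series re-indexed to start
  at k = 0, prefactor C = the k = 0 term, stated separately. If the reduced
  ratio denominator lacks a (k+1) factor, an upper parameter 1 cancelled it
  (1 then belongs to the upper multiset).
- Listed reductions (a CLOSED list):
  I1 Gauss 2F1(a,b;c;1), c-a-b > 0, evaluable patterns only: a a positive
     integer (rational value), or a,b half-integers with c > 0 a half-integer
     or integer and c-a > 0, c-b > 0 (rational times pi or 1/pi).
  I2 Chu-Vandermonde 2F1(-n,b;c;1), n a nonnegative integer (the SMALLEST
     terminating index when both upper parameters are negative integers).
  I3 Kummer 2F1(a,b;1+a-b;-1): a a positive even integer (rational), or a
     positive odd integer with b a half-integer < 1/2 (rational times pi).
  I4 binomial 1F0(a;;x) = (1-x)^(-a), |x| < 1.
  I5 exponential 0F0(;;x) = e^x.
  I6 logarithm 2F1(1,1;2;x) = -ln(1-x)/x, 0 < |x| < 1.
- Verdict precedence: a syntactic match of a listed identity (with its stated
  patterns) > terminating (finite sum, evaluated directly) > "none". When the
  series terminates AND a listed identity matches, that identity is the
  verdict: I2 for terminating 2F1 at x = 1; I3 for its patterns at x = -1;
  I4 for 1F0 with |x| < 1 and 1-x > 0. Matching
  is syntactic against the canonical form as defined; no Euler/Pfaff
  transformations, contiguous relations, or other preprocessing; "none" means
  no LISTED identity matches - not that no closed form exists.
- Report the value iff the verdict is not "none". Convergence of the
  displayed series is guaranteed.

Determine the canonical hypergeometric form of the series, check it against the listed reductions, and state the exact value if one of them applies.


With C = -1/7: the canonical form is 2F1(-1/3, 5; 19/3; -1). Verdict: none. A 2F1 with upper {-1/3, 5} fits none of I1-I6 at x = -1; the sum runs forever.

Key observation: x = (-1) and the ratio is unreduced: k + 3/2 divides both sides (prefactor -1/7).
Consecutive-term ratio: r(k) = (-1) * (k-1/3) (k+5) / [(k+19/3) (k+1)] - rational in k, leading ratio (-1); with t_0 = -1/7, classification follows.


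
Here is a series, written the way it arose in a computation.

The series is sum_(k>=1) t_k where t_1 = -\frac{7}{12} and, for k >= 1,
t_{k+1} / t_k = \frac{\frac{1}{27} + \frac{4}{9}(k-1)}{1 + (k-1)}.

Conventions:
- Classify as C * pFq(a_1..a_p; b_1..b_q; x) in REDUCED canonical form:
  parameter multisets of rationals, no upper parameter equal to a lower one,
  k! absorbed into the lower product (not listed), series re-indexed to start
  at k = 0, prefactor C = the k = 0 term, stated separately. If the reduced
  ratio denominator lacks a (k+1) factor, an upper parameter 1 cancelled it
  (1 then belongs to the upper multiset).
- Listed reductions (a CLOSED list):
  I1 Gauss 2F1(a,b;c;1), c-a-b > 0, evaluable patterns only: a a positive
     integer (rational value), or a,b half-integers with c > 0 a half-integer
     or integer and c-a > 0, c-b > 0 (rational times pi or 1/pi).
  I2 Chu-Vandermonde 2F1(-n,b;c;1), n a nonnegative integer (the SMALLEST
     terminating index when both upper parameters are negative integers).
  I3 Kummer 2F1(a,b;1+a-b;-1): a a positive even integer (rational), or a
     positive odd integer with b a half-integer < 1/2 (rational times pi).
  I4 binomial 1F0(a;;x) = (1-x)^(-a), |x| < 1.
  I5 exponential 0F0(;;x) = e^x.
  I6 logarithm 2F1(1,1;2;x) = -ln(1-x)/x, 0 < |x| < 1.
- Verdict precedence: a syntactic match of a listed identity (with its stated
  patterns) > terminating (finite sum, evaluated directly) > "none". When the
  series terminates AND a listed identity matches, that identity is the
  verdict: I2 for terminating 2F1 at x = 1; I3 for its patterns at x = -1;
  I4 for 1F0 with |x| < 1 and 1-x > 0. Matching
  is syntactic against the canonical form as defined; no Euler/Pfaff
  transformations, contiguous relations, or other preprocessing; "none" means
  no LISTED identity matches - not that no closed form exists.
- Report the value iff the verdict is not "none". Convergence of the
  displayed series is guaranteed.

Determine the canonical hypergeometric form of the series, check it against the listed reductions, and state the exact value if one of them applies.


Reduced: x = \frac{4}{9}, 1F0, upper = {\frac{1}{12}}, lower = {-}, C = -\frac{7}{12}. Verdict: binomial (I4) applies (the 1F0 binomial series: exponent -1/12, x = \frac{4}{9}). Value: \left(-\frac{7}{12}\right) \cdot \left(\frac{5}{9}\right)^{-\frac{1}{12}}.

First insight: from the first term -\frac{7}{12}: factor the ratio over Q (C = -7/12): negated roots = parameters.
Term ratio: r(k) = \frac{4}{9} * (k+\frac{1}{12}) / [(k+1)] - poly over poly, x = \frac{4}{9} from leading terms; C = -\frac{7}{12} at k = 0.


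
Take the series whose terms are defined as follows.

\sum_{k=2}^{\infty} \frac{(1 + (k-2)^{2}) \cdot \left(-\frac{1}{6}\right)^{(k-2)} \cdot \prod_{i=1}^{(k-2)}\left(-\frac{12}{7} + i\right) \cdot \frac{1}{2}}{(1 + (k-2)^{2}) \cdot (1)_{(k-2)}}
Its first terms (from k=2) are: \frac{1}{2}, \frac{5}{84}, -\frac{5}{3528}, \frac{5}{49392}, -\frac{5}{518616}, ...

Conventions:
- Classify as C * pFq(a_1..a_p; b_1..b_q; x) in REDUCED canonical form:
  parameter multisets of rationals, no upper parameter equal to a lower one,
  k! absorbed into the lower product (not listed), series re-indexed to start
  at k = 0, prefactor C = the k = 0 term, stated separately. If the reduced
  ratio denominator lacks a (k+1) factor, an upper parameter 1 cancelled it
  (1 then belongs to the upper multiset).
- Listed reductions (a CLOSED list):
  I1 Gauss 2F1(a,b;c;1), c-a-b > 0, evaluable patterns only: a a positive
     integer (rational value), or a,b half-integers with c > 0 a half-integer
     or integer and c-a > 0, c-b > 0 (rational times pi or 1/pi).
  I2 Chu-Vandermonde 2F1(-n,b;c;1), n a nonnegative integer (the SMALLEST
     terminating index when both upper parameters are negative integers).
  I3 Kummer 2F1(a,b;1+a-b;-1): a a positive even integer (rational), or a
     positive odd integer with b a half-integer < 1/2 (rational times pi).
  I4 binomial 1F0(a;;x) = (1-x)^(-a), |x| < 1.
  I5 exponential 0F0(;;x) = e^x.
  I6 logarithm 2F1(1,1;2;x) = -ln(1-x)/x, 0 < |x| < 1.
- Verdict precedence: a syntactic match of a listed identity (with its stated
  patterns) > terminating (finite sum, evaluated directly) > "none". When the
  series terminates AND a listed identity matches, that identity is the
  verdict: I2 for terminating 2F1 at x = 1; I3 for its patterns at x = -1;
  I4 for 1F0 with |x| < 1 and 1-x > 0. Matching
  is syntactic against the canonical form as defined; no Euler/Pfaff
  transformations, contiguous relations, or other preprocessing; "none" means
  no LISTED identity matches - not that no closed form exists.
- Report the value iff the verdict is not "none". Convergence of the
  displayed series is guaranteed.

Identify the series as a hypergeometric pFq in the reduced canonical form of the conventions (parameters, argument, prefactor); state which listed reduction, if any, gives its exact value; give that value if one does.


The series (x = -\frac{1}{6}) is 1F0: upper {-\frac{5}{7}}, lower {-}, prefactor \frac{1}{2}. Verdict: the binomial series (I4) fires (the 1F0 binomial series: exponent 5/7, x = -\frac{1}{6}). Hence: \frac{1}{2} \cdot \left(\frac{7}{6}\right)^{\frac{5}{7}}.

First insight: t_0 being \frac{1}{2}, the running product (C = 1/2) telescopes to a rising factorial.
Step ratio: r(k) = -\frac{1}{6} * (k-\frac{5}{7}) / [(k+1)] ; factor over Q: parameters, x = -\frac{1}{6}, and C = \frac{1}{2}.


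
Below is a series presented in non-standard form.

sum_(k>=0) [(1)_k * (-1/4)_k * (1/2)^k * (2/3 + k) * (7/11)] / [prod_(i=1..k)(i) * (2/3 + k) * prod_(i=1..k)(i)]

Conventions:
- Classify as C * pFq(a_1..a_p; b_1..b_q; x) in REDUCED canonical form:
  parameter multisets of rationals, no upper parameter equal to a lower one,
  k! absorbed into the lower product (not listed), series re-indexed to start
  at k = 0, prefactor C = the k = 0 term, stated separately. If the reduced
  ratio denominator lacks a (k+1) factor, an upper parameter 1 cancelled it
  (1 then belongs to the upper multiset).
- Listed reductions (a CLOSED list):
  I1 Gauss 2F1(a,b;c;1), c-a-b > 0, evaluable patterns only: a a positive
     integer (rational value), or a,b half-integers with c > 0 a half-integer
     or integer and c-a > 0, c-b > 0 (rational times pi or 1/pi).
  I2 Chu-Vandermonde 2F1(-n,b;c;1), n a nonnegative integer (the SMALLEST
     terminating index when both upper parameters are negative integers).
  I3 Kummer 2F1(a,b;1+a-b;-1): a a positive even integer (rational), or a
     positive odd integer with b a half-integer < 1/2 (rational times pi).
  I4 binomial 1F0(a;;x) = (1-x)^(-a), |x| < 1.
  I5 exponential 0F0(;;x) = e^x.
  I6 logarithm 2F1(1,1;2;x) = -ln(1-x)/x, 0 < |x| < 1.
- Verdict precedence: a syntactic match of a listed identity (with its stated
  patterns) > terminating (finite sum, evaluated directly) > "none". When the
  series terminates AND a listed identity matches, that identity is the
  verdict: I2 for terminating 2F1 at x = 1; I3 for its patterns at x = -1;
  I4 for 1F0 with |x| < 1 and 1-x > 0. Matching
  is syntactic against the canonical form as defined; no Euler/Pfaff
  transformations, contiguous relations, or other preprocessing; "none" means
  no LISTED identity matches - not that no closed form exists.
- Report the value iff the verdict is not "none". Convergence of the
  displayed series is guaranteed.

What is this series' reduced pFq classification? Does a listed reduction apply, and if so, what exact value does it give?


Reduced: x = 1/2, 1F0, upper = {-1/4}, lower = {-}, C = 7/11. Verdict: the I4 binomial reduction fires (the 1F0 binomial series: exponent 1/4, x = 1/2). Exact value: (7/11) * (1/2)^(1/4).

Key observation: t_0 = 7/11 here, and the parameter 1 appears in both the upper and lower lists and cancels (alongside the other common factor).
Term ratio: r(k) = (1/2) * (k-1/4) / [(k+1)] - rational in k, leading ratio (1/2); with t_0 = 7/11, classification follows.


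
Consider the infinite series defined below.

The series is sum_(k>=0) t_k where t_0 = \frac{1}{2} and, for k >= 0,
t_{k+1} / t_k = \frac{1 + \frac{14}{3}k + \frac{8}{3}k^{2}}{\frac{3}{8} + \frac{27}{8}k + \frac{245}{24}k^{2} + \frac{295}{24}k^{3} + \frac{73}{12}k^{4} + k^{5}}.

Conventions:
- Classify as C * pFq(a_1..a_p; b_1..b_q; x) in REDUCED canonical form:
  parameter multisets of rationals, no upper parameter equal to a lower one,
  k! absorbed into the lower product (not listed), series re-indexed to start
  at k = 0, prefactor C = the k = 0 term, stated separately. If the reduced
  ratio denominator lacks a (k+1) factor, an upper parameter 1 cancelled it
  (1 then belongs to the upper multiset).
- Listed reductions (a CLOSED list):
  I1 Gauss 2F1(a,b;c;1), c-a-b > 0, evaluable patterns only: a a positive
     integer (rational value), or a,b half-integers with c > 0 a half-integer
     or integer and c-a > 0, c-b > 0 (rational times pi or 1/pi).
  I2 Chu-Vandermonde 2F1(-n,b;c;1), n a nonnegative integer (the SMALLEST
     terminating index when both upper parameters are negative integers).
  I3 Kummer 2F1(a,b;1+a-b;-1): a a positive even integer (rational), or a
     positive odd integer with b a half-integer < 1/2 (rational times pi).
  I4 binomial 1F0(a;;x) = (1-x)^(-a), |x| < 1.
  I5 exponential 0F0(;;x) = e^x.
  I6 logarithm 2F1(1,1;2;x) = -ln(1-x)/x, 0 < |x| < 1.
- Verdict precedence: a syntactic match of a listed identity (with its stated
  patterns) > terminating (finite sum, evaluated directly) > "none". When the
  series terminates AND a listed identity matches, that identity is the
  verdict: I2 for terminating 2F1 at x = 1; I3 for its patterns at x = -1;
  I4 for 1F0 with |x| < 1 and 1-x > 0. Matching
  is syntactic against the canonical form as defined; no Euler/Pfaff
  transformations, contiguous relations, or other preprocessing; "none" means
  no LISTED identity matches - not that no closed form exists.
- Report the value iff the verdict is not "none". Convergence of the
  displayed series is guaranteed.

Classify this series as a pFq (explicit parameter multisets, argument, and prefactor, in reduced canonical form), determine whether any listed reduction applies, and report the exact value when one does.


This is \frac{1}{2} * 0F2(-; \frac{1}{3}, 3; \frac{8}{3}) in reduced canonical form. Verdict: none - this 0F2 at x = \frac{8}{3} matches no listed pattern, and upper {-} holds no stopper.

Key step: t_0 = \frac{1}{2} here, and cancel k + 3/2 from the displayed ratio first; then prefactor 1/2.
Consecutive-term ratio: r(k) = \frac{8}{3} * 1 / [(k+\frac{1}{3}) (k+3) (k+1)] - poly over poly, x = \frac{8}{3} from leading terms; C = \frac{1}{2} at k = 0.
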